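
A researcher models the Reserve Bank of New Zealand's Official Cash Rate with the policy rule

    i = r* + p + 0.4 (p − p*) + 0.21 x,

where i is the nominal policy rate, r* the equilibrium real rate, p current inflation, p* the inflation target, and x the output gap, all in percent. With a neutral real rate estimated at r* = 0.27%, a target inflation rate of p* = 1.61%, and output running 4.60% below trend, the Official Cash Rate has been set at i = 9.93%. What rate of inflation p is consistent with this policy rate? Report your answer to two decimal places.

8.05%

Output 4.60% below potential → x = -4.60.
Collecting p: i = r* + (1 + 0.4) p − 0.4 p* + 0.21 x
1.4 p = 9.93 − 0.27 + 0.4 × 1.61 − 0.21 × (-4.60) = 11.27
p = 11.27 / 1.4 = 8.05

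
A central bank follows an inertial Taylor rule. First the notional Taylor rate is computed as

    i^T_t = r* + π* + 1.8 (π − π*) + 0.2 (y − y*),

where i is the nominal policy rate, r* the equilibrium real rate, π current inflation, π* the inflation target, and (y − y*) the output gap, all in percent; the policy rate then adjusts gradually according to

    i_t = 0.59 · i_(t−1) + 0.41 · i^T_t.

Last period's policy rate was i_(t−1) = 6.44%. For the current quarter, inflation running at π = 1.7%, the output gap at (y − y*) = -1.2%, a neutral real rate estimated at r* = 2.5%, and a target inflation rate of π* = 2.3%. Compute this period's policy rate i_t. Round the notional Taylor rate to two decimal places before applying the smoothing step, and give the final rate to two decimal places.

i^T_t = 2.5 + 2.3 + 1.8 × (1.7 − 2.3) + 0.2 × (-1.2)
   = 2.5 + 2.3 − 1.08 − 0.24 = 3.48
i_t = 0.59 × 6.44 + 0.41 × 3.48 = 3.7996 + 1.4268 = 5.23

5.23%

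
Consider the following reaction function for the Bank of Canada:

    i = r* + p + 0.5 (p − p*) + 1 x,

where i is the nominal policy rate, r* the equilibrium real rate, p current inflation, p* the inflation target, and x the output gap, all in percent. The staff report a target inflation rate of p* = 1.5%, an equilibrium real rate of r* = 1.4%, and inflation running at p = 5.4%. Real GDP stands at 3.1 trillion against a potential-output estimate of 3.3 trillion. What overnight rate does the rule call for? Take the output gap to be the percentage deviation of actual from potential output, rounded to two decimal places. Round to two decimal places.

Output gap = 100 × (3.1 − 3.3) / 3.3 = -6.06%.
i = 1.40 + 5.40 + 0.5 × (5.40 − 1.50) + 1 × (-6.06)
   = 1.40 + 5.4 + 1.95 − 6.06 = 2.69

2.69%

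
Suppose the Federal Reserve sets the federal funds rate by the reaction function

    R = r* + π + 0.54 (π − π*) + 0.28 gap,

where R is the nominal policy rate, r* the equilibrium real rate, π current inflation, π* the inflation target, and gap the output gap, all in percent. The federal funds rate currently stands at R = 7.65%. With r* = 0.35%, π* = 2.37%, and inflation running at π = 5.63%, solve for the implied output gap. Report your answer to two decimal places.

0.28 gap = 7.65 − 0.35 − 5.63 − 0.54 × (5.63 − 2.37) = -0.0904
gap = -0.0904 / 0.28 = -0.32

-0.32%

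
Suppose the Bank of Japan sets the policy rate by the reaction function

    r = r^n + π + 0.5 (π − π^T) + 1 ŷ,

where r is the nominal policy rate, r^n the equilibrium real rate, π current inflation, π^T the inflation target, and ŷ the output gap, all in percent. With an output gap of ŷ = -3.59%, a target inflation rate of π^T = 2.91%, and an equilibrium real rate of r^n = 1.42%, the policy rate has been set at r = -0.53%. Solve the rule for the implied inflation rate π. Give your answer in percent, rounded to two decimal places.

Collecting π: r = r^n + (1 + 0.5) π − 0.5 π^T + 1 ŷ
1.5 π = -0.53 − 1.42 + 0.5 × 2.91 − 1 × (-3.59) = 3.095
π = 3.095 / 1.5 = 2.06

2.06%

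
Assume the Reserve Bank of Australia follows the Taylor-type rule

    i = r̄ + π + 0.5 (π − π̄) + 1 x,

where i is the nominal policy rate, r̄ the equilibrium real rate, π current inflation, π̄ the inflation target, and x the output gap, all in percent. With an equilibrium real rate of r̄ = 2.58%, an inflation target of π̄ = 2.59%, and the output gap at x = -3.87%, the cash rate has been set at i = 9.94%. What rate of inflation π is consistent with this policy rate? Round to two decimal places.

8.35%

Collecting π: i = r̄ + (1 + 0.5) π − 0.5 π̄ + 1 x
1.5 π = 9.94 − 2.58 + 0.5 × 2.59 − 1 × (-3.87) = 12.525
π = 12.525 / 1.5 = 8.35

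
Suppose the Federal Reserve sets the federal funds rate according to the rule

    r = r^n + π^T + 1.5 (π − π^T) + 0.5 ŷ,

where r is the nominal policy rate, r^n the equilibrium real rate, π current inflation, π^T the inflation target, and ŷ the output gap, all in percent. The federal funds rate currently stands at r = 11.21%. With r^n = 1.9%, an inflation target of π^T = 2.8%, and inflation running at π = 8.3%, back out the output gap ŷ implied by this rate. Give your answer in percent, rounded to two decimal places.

0.5 ŷ = 11.21 − 1.9 − 2.8 − 1.5 × (8.3 − 2.8) = -1.74
ŷ = -1.74 / 0.5 = -3.48

-3.48%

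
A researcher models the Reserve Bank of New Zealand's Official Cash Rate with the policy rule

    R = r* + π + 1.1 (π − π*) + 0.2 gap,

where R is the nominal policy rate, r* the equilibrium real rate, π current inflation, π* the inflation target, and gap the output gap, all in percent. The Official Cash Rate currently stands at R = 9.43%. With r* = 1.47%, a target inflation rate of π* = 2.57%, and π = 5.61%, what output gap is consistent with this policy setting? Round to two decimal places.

-4.97%

0.2 gap = 9.43 − 1.47 − 5.61 − 1.1 × (5.61 − 2.57) = -0.994
gap = -0.994 / 0.2 = -4.97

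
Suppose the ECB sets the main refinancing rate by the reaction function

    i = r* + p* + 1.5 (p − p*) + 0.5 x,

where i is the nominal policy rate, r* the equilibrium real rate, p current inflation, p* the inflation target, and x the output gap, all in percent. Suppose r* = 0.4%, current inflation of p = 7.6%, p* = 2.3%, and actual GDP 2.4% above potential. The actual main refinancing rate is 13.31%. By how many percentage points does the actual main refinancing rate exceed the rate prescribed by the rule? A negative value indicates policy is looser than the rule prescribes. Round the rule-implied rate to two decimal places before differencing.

1.46 pp

Output 2.4% above potential → x = 2.4.
i = 0.4 + 2.3 + 1.5 × (7.6 − 2.3) + 0.5 × 2.4
   = 0.4 + 2.3 + 7.95 + 1.2 = 11.85
Deviation = 13.31 − 11.85 = 1.46 pp.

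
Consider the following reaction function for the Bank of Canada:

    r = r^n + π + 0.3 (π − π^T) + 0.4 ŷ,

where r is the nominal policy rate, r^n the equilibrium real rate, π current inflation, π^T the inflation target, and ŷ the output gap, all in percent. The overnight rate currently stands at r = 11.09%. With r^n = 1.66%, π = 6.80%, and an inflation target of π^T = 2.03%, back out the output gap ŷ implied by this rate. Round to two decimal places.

3.00%

0.4 ŷ = 11.09 − 1.66 − 6.80 − 0.3 × (6.80 − 2.03) = 1.199
ŷ = 1.199 / 0.4 = 3.00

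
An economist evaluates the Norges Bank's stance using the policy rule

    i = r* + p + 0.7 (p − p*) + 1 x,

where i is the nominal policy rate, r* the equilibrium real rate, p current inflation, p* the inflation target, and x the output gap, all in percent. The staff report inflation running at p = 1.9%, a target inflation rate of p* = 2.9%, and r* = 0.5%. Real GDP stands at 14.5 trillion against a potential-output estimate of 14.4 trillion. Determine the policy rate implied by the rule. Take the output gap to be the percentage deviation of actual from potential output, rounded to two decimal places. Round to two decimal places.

Output gap = 100 × (14.5 − 14.4) / 14.4 = 0.69%.
i = 0.50 + 1.90 + 0.7 × (1.90 − 2.90) + 1 × 0.69
   = 0.50 + 1.9 − 0.7 + 0.69 = 2.39

2.39%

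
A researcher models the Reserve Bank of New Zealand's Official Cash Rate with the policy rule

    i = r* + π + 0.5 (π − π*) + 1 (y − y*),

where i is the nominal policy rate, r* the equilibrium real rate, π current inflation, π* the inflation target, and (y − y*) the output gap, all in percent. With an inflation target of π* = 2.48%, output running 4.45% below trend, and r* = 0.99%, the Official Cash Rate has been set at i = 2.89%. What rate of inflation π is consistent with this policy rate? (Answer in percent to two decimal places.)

Output 4.45% below potential → (y − y*) = -4.45.
Collecting π: i = r* + (1 + 0.5) π − 0.5 π* + 1 (y − y*)
1.5 π = 2.89 − 0.99 + 0.5 × 2.48 − 1 × (-4.45) = 7.59
π = 7.59 / 1.5 = 5.06

5.06%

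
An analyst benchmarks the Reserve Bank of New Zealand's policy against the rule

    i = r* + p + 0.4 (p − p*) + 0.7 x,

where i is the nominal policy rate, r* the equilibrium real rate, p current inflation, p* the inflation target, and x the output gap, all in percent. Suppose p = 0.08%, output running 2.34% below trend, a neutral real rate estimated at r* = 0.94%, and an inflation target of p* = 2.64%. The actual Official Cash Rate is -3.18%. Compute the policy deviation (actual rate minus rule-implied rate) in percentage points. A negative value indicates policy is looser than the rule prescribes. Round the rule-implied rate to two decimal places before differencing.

Output 2.34% below potential → x = -2.34.
i = 0.94 + 0.08 + 0.4 × (0.08 − 2.64) + 0.7 × (-2.34)
   = 0.94 + 0.08 − 1.024 − 1.638 = -1.64
Deviation = -3.18 − (-1.64) = -1.54 pp.

-1.54 pp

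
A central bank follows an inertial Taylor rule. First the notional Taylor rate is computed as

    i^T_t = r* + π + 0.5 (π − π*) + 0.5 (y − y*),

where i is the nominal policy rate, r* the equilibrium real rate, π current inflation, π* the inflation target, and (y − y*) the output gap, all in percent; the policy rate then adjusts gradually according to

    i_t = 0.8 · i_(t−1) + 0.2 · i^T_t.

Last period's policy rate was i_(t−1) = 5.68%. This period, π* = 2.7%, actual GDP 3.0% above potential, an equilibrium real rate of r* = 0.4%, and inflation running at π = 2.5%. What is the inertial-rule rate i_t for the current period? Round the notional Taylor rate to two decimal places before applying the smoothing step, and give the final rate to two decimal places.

Output 3.0% above potential → (y − y*) = 3.0.
i^T_t = 0.4 + 2.5 + 0.5 × (2.5 − 2.7) + 0.5 × 3.0
   = 0.4 + 2.5 − 0.1 + 1.5 = 4.30
i_t = 0.8 × 5.68 + 0.2 × 4.30 = 4.544 + 0.86 = 5.40

5.40%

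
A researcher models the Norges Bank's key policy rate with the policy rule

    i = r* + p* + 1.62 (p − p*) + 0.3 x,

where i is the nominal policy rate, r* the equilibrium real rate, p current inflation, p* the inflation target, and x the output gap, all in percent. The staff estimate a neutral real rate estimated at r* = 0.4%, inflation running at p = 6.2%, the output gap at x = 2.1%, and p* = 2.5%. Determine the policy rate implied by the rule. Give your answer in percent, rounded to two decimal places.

i = 0.4 + 2.5 + 1.62 × (6.2 − 2.5) + 0.3 × 2.1
   = 0.4 + 2.5 + 5.994 + 0.63 = 9.52

9.52%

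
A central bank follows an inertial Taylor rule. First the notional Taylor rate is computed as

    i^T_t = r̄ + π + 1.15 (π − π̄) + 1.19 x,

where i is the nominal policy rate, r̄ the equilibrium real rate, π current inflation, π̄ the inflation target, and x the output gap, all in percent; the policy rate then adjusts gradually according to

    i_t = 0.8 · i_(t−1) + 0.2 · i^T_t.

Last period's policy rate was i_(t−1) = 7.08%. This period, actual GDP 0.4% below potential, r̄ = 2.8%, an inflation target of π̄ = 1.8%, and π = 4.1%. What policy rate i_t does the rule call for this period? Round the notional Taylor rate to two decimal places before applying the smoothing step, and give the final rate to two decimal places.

Output 0.4% below potential → x = -0.4.
i^T_t = 2.8 + 4.1 + 1.15 × (4.1 − 1.8) + 1.19 × (-0.4)
   = 2.8 + 4.1 + 2.645 − 0.476 = 9.07
i_t = 0.8 × 7.08 + 0.2 × 9.07 = 5.664 + 1.814 = 7.48

7.48%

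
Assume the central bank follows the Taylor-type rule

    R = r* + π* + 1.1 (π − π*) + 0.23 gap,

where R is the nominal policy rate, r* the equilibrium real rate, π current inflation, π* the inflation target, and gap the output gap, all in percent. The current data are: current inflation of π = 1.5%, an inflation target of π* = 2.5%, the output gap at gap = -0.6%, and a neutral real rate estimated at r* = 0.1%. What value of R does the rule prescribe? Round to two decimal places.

1.36%

R = 0.1 + 2.5 + 1.1 × (1.5 − 2.5) + 0.23 × (-0.6)
   = 0.1 + 2.5 − 1.1 − 0.138 = 1.36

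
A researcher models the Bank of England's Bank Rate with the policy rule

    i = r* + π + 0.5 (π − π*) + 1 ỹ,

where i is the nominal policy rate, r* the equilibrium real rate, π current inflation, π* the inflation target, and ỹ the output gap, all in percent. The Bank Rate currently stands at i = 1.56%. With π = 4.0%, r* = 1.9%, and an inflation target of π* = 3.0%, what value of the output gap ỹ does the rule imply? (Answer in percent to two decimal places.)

1 ỹ = 1.56 − 1.9 − 4.0 − 0.5 × (4.0 − 3.0) = -4.84
ỹ = -4.84 / 1 = -4.84

-4.84%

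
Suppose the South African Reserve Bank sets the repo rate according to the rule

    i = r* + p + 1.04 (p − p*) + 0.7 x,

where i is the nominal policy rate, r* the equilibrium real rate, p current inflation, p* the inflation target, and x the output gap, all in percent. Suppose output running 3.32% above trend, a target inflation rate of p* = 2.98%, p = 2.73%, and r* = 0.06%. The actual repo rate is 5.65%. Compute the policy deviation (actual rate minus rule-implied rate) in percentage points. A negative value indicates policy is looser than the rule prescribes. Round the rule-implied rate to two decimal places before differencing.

0.80 pp

Output 3.32% above potential → x = 3.32.
i = 0.06 + 2.73 + 1.04 × (2.73 − 2.98) + 0.7 × 3.32
   = 0.06 + 2.73 − 0.26 + 2.324 = 4.85
Deviation = 5.65 − 4.85 = 0.80 pp.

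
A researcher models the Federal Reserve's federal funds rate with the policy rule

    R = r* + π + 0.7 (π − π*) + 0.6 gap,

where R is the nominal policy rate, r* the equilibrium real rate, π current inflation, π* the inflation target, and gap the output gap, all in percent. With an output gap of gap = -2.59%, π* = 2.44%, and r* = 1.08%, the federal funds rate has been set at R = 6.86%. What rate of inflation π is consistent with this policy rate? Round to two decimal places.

Collecting π: R = r* + (1 + 0.7) π − 0.7 π* + 0.6 gap
1.7 π = 6.86 − 1.08 + 0.7 × 2.44 − 0.6 × (-2.59) = 9.042
π = 9.042 / 1.7 = 5.32

5.32%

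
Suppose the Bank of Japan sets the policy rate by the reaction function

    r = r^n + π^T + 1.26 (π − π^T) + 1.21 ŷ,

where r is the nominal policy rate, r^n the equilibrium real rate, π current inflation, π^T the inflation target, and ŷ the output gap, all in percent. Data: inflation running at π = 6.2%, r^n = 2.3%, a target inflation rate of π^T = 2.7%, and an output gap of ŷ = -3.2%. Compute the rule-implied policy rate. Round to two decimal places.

r = 2.3 + 2.7 + 1.26 × (6.2 − 2.7) + 1.21 × (-3.2)
   = 2.3 + 2.7 + 4.41 − 3.872 = 5.54

5.54%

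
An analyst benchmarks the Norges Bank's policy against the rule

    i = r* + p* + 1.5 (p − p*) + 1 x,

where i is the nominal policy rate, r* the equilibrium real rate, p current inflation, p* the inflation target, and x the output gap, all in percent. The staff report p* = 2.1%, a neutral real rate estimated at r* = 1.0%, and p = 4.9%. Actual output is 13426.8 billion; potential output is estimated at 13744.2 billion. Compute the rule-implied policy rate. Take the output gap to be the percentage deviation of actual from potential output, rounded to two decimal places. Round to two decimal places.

Output gap = 100 × (13426.8 − 13744.2) / 13744.2 = -2.31%.
i = 1.00 + 2.10 + 1.5 × (4.90 − 2.10) + 1 × (-2.31)
   = 1.00 + 2.1 + 4.2 − 2.31 = 4.99

4.99%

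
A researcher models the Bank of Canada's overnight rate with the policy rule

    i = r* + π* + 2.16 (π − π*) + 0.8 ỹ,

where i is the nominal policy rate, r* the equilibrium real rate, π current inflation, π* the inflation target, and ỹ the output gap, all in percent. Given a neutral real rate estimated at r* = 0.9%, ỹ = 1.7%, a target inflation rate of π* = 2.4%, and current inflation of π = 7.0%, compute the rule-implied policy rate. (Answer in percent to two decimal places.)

14.60%

i = 0.9 + 2.4 + 2.16 × (7.0 − 2.4) + 0.8 × 1.7
   = 0.9 + 2.4 + 9.936 + 1.36 = 14.60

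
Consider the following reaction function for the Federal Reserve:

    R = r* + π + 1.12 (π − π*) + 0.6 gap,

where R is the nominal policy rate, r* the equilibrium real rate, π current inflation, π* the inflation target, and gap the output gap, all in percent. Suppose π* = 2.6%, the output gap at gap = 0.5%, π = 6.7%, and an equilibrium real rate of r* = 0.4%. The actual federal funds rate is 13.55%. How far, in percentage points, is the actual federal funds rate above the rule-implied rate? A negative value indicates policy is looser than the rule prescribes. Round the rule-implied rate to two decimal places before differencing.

1.56 pp

R = 0.4 + 6.7 + 1.12 × (6.7 − 2.6) + 0.6 × 0.5
   = 0.4 + 6.7 + 4.592 + 0.3 = 11.99
Deviation = 13.55 − 11.99 = 1.56 pp.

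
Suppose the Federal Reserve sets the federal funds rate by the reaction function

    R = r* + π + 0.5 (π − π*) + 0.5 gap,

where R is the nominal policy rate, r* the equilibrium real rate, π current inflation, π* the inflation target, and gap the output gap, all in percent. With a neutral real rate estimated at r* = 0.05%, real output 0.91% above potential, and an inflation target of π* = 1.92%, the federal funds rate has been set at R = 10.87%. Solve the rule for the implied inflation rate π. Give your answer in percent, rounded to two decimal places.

7.55%

Output 0.91% above potential → gap = 0.91.
Collecting π: R = r* + (1 + 0.5) π − 0.5 π* + 0.5 gap
1.5 π = 10.87 − 0.05 + 0.5 × 1.92 − 0.5 × 0.91 = 11.325
π = 11.325 / 1.5 = 7.55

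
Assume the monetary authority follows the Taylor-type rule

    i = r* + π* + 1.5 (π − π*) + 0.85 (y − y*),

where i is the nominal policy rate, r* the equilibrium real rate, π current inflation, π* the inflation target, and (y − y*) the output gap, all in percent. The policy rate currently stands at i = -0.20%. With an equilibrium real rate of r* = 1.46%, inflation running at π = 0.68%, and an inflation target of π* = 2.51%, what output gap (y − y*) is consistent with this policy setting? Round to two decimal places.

-1.68%

0.85 (y − y*) = -0.20 − 1.46 − 2.51 − 1.5 × (0.68 − 2.51) = -1.425
(y − y*) = -1.425 / 0.85 = -1.68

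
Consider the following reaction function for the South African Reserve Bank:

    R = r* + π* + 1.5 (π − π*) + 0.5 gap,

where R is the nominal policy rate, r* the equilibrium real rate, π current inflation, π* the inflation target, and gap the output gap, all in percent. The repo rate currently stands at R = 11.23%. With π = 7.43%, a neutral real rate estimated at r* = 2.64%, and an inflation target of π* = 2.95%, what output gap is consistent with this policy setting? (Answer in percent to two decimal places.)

-2.16%

0.5 gap = 11.23 − 2.64 − 2.95 − 1.5 × (7.43 − 2.95) = -1.08
gap = -1.08 / 0.5 = -2.16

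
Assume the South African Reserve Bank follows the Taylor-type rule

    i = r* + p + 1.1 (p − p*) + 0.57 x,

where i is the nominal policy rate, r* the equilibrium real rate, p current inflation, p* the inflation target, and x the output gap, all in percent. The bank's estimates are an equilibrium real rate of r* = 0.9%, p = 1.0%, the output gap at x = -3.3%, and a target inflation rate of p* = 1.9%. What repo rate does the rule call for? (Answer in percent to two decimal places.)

-0.97%

i = 0.9 + 1.0 + 1.1 × (1.0 − 1.9) + 0.57 × (-3.3)
   = 0.9 + 1 − 0.99 − 1.881 = -0.97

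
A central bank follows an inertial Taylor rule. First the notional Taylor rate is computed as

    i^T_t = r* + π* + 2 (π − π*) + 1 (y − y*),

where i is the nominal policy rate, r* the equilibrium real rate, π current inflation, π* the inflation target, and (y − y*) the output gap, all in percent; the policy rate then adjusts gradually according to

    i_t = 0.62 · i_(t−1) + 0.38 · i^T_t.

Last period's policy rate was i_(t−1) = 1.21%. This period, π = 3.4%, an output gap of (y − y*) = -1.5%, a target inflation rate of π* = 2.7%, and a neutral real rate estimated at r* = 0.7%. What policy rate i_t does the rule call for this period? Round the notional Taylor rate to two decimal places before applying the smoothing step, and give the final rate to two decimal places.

i^T_t = 0.7 + 2.7 + 2 × (3.4 − 2.7) + 1 × (-1.5)
   = 0.7 + 2.7 + 1.4 − 1.5 = 3.30
i_t = 0.62 × 1.21 + 0.38 × 3.30 = 0.7502 + 1.254 = 2.00

2.00%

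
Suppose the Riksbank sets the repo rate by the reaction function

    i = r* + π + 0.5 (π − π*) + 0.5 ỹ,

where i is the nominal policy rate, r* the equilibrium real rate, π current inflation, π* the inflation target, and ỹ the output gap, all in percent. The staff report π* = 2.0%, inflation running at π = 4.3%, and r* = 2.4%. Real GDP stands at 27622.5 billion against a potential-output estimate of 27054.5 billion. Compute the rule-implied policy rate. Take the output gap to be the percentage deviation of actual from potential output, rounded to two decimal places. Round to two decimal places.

Output gap = 100 × (27622.5 − 27054.5) / 27054.5 = 2.10%.
i = 2.40 + 4.30 + 0.5 × (4.30 − 2.00) + 0.5 × 2.10
   = 2.40 + 4.3 + 1.15 + 1.05 = 8.90

8.90%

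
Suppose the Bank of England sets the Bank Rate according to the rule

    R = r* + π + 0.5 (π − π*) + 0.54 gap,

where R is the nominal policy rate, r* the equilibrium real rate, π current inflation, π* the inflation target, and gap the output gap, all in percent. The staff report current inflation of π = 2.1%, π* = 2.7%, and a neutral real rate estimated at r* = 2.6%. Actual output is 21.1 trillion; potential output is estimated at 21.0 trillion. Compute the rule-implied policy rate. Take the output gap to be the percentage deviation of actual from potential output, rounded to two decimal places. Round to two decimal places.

4.66%

Output gap = 100 × (21.1 − 21.0) / 21.0 = 0.48%.
R = 2.60 + 2.10 + 0.5 × (2.10 − 2.70) + 0.54 × 0.48
   = 2.60 + 2.1 − 0.3 + 0.2592 = 4.66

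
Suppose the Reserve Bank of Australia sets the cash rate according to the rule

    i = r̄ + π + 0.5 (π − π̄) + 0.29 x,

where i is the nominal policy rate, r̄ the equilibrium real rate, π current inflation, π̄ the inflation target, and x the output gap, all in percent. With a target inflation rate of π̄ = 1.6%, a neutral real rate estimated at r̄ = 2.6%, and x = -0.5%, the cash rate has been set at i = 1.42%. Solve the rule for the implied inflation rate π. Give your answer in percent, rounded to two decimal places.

Collecting π: i = r̄ + (1 + 0.5) π − 0.5 π̄ + 0.29 x
1.5 π = 1.42 − 2.6 + 0.5 × 1.6 − 0.29 × (-0.5) = -0.235
π = -0.235 / 1.5 = -0.16

-0.16%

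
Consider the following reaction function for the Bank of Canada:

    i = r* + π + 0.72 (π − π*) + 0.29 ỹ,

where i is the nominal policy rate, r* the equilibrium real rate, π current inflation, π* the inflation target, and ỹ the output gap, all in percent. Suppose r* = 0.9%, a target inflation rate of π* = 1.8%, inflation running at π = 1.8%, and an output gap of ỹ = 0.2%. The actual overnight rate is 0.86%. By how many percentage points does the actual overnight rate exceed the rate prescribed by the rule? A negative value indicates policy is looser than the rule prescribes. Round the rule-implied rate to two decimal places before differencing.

-1.90 pp

i = 0.9 + 1.8 + 0.72 × (1.8 − 1.8) + 0.29 × 0.2
   = 0.9 + 1.8 + 0 + 0.058 = 2.76
Deviation = 0.86 − 2.76 = -1.90 pp.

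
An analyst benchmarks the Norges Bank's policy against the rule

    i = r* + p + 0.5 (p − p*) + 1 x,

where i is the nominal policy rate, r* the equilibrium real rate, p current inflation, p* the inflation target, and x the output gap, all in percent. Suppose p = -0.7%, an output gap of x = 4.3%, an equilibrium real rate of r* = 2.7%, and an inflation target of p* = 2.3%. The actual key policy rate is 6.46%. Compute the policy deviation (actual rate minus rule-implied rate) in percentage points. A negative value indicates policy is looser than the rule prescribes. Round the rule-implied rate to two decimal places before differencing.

i = 2.7 + (-0.7) + 0.5 × (-0.7 − 2.3) + 1 × 4.3
   = 2.7 − 0.7 − 1.5 + 4.3 = 4.80
Deviation = 6.46 − 4.80 = 1.66 pp.

1.66 pp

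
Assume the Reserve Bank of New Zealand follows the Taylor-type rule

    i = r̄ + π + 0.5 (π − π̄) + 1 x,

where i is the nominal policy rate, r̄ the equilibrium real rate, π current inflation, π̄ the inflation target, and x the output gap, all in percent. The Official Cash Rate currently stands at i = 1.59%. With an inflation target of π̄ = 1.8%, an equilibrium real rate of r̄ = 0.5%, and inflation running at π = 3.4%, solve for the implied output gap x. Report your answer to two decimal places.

-3.11%

1 x = 1.59 − 0.5 − 3.4 − 0.5 × (3.4 − 1.8) = -3.11
x = -3.11 / 1 = -3.11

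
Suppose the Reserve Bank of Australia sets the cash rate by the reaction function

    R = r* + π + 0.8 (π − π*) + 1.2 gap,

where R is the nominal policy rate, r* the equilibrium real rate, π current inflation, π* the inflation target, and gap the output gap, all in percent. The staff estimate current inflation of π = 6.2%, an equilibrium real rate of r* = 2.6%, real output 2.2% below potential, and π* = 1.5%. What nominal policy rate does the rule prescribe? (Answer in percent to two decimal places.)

9.92%

Output 2.2% below potential → gap = -2.2.
R = 2.6 + 6.2 + 0.8 × (6.2 − 1.5) + 1.2 × (-2.2)
   = 2.6 + 6.2 + 3.76 − 2.64 = 9.92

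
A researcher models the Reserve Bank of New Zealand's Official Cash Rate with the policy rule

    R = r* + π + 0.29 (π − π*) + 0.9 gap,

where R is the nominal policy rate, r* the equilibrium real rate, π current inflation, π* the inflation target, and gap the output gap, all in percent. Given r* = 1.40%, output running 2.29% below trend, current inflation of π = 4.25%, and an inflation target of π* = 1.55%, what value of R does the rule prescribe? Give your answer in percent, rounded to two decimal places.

Output 2.29% below potential → gap = -2.29.
R = 1.40 + 4.25 + 0.29 × (4.25 − 1.55) + 0.9 × (-2.29)
   = 1.40 + 4.25 + 0.783 − 2.061 = 4.37

4.37%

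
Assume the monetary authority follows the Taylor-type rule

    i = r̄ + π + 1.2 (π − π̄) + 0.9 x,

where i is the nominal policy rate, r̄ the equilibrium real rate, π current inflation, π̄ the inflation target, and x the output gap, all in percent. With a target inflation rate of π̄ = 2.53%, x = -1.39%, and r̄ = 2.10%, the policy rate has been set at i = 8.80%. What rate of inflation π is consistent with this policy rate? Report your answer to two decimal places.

Collecting π: i = r̄ + (1 + 1.2) π − 1.2 π̄ + 0.9 x
2.2 π = 8.80 − 2.10 + 1.2 × 2.53 − 0.9 × (-1.39) = 10.987
π = 10.987 / 2.2 = 4.99

4.99%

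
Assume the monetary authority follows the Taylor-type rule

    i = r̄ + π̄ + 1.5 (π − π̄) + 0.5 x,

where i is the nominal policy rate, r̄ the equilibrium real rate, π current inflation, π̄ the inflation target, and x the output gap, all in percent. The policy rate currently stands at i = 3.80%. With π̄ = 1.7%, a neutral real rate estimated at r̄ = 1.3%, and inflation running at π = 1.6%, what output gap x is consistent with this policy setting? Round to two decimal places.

0.5 x = 3.80 − 1.3 − 1.7 − 1.5 × (1.6 − 1.7) = 0.95
x = 0.95 / 0.5 = 1.90

1.90%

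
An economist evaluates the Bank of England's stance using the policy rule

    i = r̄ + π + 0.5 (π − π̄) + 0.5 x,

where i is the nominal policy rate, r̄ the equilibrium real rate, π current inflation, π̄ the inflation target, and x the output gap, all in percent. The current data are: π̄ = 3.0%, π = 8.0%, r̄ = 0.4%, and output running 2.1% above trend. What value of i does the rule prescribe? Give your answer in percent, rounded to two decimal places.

Output 2.1% above potential → x = 2.1.
i = 0.4 + 8.0 + 0.5 × (8.0 − 3.0) + 0.5 × 2.1
   = 0.4 + 8 + 2.5 + 1.05 = 11.95

11.95%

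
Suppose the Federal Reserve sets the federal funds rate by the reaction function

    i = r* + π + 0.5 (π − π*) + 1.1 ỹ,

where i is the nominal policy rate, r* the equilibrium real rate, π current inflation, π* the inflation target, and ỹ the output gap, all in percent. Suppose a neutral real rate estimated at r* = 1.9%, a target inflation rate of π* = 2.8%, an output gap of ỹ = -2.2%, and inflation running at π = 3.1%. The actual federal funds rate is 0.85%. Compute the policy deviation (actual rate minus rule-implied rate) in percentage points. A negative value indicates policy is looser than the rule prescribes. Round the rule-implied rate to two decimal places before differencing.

-1.88 pp

i = 1.9 + 3.1 + 0.5 × (3.1 − 2.8) + 1.1 × (-2.2)
   = 1.9 + 3.1 + 0.15 − 2.42 = 2.73
Deviation = 0.85 − 2.73 = -1.88 pp.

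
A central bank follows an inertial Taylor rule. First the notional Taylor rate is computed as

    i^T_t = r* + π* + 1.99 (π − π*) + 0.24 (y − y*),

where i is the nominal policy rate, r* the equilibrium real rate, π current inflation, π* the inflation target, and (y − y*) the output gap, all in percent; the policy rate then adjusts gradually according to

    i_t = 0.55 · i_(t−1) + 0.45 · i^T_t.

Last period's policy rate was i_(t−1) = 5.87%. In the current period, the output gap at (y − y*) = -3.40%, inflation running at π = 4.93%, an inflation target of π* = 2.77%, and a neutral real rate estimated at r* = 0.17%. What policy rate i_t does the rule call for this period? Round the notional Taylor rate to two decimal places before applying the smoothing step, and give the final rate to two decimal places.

i^T_t = 0.17 + 2.77 + 1.99 × (4.93 − 2.77) + 0.24 × (-3.40)
   = 0.17 + 2.77 + 4.2984 − 0.816 = 6.42
i_t = 0.55 × 5.87 + 0.45 × 6.42 = 3.2285 + 2.889 = 6.12

6.12%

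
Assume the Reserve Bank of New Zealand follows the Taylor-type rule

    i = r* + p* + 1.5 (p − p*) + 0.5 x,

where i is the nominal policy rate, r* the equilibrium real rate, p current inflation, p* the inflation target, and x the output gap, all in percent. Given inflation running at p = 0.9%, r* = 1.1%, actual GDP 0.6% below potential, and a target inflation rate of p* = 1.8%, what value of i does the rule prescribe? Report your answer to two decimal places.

Output 0.6% below potential → x = -0.6.
i = 1.1 + 1.8 + 1.5 × (0.9 − 1.8) + 0.5 × (-0.6)
   = 1.1 + 1.8 − 1.35 − 0.3 = 1.25

1.25%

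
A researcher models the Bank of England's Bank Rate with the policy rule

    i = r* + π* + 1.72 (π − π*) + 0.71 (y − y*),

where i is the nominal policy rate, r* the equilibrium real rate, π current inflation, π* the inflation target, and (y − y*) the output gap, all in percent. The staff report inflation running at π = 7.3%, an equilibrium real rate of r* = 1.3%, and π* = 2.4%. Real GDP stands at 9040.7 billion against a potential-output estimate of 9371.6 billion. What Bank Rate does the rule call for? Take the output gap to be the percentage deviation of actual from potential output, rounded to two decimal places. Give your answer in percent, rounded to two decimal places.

9.62%

Output gap = 100 × (9040.7 − 9371.6) / 9371.6 = -3.53%.
i = 1.30 + 2.40 + 1.72 × (7.30 − 2.40) + 0.71 × (-3.53)
   = 1.30 + 2.4 + 8.428 − 2.5063 = 9.62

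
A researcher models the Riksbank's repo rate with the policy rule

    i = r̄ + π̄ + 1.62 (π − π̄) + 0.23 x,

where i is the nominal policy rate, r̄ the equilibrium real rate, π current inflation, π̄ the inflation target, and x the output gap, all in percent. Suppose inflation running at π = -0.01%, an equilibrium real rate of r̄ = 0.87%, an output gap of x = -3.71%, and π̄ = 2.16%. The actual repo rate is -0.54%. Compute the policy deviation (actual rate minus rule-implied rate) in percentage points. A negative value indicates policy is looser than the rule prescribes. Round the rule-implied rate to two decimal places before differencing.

i = 0.87 + 2.16 + 1.62 × (-0.01 − 2.16) + 0.23 × (-3.71)
   = 0.87 + 2.16 − 3.5154 − 0.8533 = -1.34
Deviation = -0.54 − (-1.34) = 0.80 pp.

0.80 pp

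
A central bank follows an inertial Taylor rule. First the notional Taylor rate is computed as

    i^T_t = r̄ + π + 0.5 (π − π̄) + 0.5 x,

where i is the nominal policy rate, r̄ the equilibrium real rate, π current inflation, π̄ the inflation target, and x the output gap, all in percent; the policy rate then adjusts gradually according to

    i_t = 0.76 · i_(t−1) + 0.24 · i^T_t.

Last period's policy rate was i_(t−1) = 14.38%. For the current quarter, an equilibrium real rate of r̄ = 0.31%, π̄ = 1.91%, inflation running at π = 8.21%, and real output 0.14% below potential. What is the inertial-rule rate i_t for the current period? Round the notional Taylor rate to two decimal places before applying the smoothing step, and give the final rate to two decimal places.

13.71%

Output 0.14% below potential → x = -0.14.
i^T_t = 0.31 + 8.21 + 0.5 × (8.21 − 1.91) + 0.5 × (-0.14)
   = 0.31 + 8.21 + 3.15 − 0.07 = 11.60
i_t = 0.76 × 14.38 + 0.24 × 11.60 = 10.9288 + 2.784 = 13.71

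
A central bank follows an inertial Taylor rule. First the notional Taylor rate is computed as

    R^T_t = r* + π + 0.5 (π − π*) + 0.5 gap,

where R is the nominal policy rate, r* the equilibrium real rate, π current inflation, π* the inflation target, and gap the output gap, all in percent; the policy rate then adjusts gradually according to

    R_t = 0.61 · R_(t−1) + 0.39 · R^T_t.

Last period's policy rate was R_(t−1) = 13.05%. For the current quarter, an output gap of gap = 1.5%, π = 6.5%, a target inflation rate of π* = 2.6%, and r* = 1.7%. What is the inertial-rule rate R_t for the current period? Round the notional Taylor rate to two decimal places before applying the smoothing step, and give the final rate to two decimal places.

12.21%

R^T_t = 1.7 + 6.5 + 0.5 × (6.5 − 2.6) + 0.5 × 1.5
   = 1.7 + 6.5 + 1.95 + 0.75 = 10.90
R_t = 0.61 × 13.05 + 0.39 × 10.90 = 7.9605 + 4.251 = 12.21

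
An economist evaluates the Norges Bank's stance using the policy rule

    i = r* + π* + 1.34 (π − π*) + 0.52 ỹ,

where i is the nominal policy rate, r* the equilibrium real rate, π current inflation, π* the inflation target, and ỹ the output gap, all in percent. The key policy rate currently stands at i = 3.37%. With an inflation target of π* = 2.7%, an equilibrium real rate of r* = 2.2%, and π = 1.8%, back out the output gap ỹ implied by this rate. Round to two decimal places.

0.52 ỹ = 3.37 − 2.2 − 2.7 − 1.34 × (1.8 − 2.7) = -0.324
ỹ = -0.324 / 0.52 = -0.62

-0.62%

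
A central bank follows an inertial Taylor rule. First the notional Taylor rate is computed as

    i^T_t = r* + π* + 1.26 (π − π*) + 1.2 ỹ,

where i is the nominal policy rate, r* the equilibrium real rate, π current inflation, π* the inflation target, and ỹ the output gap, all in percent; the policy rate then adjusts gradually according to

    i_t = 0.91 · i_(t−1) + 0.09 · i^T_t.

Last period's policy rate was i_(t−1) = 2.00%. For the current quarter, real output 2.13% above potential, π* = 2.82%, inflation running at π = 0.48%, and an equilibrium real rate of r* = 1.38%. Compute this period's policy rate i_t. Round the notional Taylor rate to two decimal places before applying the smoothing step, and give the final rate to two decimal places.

2.16%

Output 2.13% above potential → ỹ = 2.13.
i^T_t = 1.38 + 2.82 + 1.26 × (0.48 − 2.82) + 1.2 × 2.13
   = 1.38 + 2.82 − 2.9484 + 2.556 = 3.81
i_t = 0.91 × 2.00 + 0.09 × 3.81 = 1.82 + 0.3429 = 2.16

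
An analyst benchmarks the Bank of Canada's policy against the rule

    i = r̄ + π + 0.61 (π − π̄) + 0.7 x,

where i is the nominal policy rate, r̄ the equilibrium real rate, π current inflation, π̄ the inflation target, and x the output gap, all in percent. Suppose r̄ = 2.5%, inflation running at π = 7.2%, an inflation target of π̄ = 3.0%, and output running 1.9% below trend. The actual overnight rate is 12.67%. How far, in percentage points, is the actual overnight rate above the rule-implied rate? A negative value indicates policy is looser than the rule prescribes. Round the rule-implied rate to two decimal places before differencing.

1.74 pp

Output 1.9% below potential → x = -1.9.
i = 2.5 + 7.2 + 0.61 × (7.2 − 3.0) + 0.7 × (-1.9)
   = 2.5 + 7.2 + 2.562 − 1.33 = 10.93
Deviation = 12.67 − 10.93 = 1.74 pp.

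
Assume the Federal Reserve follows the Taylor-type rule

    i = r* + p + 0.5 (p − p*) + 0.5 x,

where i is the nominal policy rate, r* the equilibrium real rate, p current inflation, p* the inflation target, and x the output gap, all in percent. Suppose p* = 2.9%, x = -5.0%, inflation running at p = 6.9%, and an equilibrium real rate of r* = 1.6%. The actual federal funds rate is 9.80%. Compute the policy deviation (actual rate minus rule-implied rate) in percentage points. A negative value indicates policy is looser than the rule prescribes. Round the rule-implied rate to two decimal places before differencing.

1.80 pp

i = 1.6 + 6.9 + 0.5 × (6.9 − 2.9) + 0.5 × (-5.0)
   = 1.6 + 6.9 + 2 − 2.5 = 8.00
Deviation = 9.80 − 8.00 = 1.80 pp.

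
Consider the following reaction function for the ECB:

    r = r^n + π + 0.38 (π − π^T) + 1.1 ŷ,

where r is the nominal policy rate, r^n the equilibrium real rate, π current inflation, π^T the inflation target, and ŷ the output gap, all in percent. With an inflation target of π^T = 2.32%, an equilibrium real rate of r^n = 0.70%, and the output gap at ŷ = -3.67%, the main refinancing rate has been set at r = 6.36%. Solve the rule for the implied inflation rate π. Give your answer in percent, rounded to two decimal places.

Collecting π: r = r^n + (1 + 0.38) π − 0.38 π^T + 1.1 ŷ
1.38 π = 6.36 − 0.70 + 0.38 × 2.32 − 1.1 × (-3.67) = 10.5786
π = 10.5786 / 1.38 = 7.67

7.67%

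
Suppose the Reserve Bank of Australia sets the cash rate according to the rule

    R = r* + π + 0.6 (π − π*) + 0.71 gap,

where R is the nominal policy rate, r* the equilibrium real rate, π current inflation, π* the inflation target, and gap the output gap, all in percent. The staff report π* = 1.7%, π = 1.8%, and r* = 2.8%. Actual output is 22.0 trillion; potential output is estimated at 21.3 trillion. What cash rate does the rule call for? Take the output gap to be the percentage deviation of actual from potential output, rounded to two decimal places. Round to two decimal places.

7.00%

Output gap = 100 × (22.0 − 21.3) / 21.3 = 3.29%.
R = 2.80 + 1.80 + 0.6 × (1.80 − 1.70) + 0.71 × 3.29
   = 2.80 + 1.8 + 0.06 + 2.3359 = 7.00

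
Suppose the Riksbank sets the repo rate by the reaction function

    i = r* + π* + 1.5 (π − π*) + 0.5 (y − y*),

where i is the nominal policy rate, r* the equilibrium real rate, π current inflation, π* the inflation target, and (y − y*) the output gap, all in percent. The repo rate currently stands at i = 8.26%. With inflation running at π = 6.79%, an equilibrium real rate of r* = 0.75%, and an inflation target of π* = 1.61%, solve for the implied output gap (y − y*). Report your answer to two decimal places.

-3.74%

0.5 (y − y*) = 8.26 − 0.75 − 1.61 − 1.5 × (6.79 − 1.61) = -1.87
(y − y*) = -1.87 / 0.5 = -3.74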